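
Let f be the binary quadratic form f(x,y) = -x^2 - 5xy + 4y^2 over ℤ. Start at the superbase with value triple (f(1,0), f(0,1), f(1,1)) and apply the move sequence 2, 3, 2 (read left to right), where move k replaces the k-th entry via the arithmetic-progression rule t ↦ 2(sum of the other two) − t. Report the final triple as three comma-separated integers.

start (-1,4,-2) = (f(1,0),f(0,1),f(1,1))
replace slot 2: 2·((-1)+(-2)) − 4 = -10 → (-1,-10,-2)
replace slot 3: 2·((-1)+(-10)) − (-2) = -20 → (-1,-10,-20)
replace slot 2: 2·((-1)+(-20)) − (-10) = -32 → (-1,-32,-20)

-1,-32,-20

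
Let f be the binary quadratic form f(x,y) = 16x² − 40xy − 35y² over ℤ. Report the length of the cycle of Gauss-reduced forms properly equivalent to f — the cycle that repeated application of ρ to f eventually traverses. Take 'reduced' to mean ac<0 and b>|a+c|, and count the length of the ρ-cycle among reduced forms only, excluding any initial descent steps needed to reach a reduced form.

D = 3840, ⌊√D⌋ = 61
descent: ρ → (-35,40,16)  [lands on river]
river: ρ → (16,56,-11)
river: ρ → (-11,54,21)
river: ρ → (21,30,-35)
ρ-cycle length = 4 (tail of 1 descent step not counted)

4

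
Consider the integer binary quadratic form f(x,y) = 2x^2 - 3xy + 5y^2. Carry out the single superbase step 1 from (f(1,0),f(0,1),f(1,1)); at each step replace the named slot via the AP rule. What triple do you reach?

start (2,5,4) = (f(1,0),f(0,1),f(1,1))
replace slot 1: 2·(5+4) − 2 = 16 → (16,5,4)

16,5,4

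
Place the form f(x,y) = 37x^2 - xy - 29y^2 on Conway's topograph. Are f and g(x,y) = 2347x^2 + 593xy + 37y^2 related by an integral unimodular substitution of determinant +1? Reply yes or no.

D₁ = 4293, D₂ = 4293
river cycle of f (length 18): (-29, 59, 7), (7, 53, -53), (-53, 53, 7), (7, 59, -29), (-29, 57, 9), (9, 51, -47), (-47, 43, 13), (13, 61, -11), (-11, 49, 43), (43, 37, -17), … (8 more)
river cycle of g (length 18): (-29, 59, 7), (7, 53, -53), (-53, 53, 7), (7, 59, -29), (-29, 57, 9), (9, 51, -47), (-47, 43, 13), (13, 61, -11), (-11, 49, 43), (43, 37, -17), … (8 more)
cycles coincide ⇒ equivalent

yes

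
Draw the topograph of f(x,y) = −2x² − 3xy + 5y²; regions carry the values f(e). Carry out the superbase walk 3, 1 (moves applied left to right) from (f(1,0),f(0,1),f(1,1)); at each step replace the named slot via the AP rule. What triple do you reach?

start (-2,5,0) = (f(1,0),f(0,1),f(1,1))
replace slot 3: 2·((-2)+5) − 0 = 6 → (-2,5,6)
replace slot 1: 2·(5+6) − (-2) = 24 → (24,5,6)

24,5,6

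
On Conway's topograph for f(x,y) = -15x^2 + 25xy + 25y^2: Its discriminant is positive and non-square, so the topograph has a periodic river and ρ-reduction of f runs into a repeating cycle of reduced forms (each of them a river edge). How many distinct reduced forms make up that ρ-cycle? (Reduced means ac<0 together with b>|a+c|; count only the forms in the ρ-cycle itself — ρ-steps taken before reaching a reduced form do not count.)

D = 2125, ⌊√D⌋ = 46
river: ρ → (25,25,-15)
river: ρ → (-15,35,15)
river: ρ → (15,25,-25)
river: ρ → (-25,25,15)
river: ρ → (15,35,-15)
river: ρ → (-15,25,25)
ρ-cycle length = 6 (tail of 0 descent steps not counted)

6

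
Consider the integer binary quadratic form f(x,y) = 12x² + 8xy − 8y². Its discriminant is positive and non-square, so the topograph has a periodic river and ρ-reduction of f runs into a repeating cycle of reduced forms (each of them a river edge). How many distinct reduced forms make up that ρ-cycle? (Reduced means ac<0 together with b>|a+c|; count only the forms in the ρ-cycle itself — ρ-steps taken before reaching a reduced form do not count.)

D = 448, ⌊√D⌋ = 21
river: ρ → (-8,8,12)
river: ρ → (12,16,-4)
river: ρ → (-4,16,12)
river: ρ → (12,8,-8)
ρ-cycle length = 4 (tail of 0 descent steps not counted)

4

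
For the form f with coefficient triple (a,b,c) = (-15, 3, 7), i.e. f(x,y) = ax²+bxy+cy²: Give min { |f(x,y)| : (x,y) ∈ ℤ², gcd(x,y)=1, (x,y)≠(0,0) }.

descent: ρ → (7,11,-11)  [lands on river]
river: ρ → (-11,11,7)
river: ρ → (7,17,-5)
river: ρ → (-5,13,13)
river: ρ → (13,13,-5)
river: ρ → (-5,17,7)
closes: descent 1, river 6
min |a| on river = 5

5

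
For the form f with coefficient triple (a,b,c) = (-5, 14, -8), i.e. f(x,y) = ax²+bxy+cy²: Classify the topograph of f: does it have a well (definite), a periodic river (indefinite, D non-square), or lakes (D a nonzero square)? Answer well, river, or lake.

D = b²−4ac = 14² − 4·(-5)·(-8) = 36
D = 6² is a perfect square ⇒ form factors over ℤ ⇒ lakes

lake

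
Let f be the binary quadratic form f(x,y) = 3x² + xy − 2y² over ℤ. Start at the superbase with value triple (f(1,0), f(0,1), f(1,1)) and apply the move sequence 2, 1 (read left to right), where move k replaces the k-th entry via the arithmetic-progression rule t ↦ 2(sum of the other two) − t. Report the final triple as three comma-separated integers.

start (3,-2,2) = (f(1,0),f(0,1),f(1,1))
replace slot 2: 2·(3+2) − (-2) = 12 → (3,12,2)
replace slot 1: 2·(12+2) − 3 = 25 → (25,12,2)

25,12,2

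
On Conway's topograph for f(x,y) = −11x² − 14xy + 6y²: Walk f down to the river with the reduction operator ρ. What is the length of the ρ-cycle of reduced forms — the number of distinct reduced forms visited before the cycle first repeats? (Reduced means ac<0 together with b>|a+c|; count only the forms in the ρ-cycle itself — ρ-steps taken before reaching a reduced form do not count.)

D = 460, ⌊√D⌋ = 21
descent: ρ → (6,14,-11)  [lands on river]
river: ρ → (-11,8,9)
river: ρ → (9,10,-10)
river: ρ → (-10,10,9)
river: ρ → (9,8,-11)
river: ρ → (-11,14,6)
river: ρ → (6,10,-15)
river: ρ → (-15,20,1)
river: ρ → (1,20,-15)
river: ρ → (-15,10,6)
ρ-cycle length = 10 (tail of 1 descent step not counted)

10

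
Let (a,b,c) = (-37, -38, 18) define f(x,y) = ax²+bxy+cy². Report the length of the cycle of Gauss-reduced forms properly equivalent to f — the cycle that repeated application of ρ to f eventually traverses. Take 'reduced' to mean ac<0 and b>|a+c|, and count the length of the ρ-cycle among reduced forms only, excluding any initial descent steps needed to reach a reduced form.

D = 4108, ⌊√D⌋ = 64
descent: ρ → (18,38,-37)  [lands on river]
river: ρ → (-37,36,19)
river: ρ → (19,40,-33)
river: ρ → (-33,26,26)
river: ρ → (26,26,-33)
river: ρ → (-33,40,19)
river: ρ → (19,36,-37)
river: ρ → (-37,38,18)
river: ρ → (18,34,-41)
river: ρ → (-41,48,11)
river: ρ → (11,62,-6)
river: ρ → (-6,58,31)
river: ρ → (31,4,-33)
river: ρ → (-33,62,2)
river: ρ → (2,62,-33)
river: ρ → (-33,4,31)
river: ρ → (31,58,-6)
river: ρ → (-6,62,11)
river: ρ → (11,48,-41)
river: ρ → (-41,34,18)
ρ-cycle length = 20 (tail of 1 descent step not counted)

20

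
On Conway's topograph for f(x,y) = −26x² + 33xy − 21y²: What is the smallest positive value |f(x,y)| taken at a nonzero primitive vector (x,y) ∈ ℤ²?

translate: b→19 (≡-33 mod 52), so (26,-33,21)→(26,19,14)
flip: (26,19,14)→(14,-19,26)
translate: b→9 (≡-19 mod 28), so (14,-19,26)→(14,9,21)
reduced (well bottom): (14,9,21) with a≤c, −a<b≤a
well minimum |f| = |-14| = 14 (negative-definite)

14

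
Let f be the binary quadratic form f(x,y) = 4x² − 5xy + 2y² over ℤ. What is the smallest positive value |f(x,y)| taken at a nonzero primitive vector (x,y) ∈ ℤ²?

translate: b→3 (≡-5 mod 8), so (4,-5,2)→(4,3,1)
flip: (4,3,1)→(1,-3,4)
translate: b→1 (≡-3 mod 2), so (1,-3,4)→(1,1,2)
reduced (well bottom): (1,1,2) with a≤c, −a<b≤a
well minimum = a = 1

1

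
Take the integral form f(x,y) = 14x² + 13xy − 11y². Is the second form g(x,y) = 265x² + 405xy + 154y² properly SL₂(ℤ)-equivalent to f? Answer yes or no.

D₁ = 785, D₂ = 785
river cycle of f (length 10): (-11, 9, 16), (16, 23, -4), (-4, 25, 10), (10, 15, -14), (-14, 13, 11), (11, 9, -16), (-16, 23, 4), (4, 25, -10), (-10, 15, 14), (14, 13, -11)
river cycle of g (length 10): (14, 13, -11), (-11, 9, 16), (16, 23, -4), (-4, 25, 10), (10, 15, -14), (-14, 13, 11), (11, 9, -16), (-16, 23, 4), (4, 25, -10), (-10, 15, 14)
cycles coincide ⇒ equivalent

yes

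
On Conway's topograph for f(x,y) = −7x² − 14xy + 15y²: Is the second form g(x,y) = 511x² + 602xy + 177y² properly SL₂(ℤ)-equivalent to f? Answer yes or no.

D₁ = 616, D₂ = 616
river cycle of f (length 10): (15, 14, -7), (-7, 14, 15), (15, 16, -6), (-6, 20, 9), (9, 16, -10), (-10, 24, 1), (1, 24, -10), (-10, 16, 9), (9, 20, -6), (-6, 16, 15)
river cycle of g (length 10): (15, 14, -7), (-7, 14, 15), (15, 16, -6), (-6, 20, 9), (9, 16, -10), (-10, 24, 1), (1, 24, -10), (-10, 16, 9), (9, 20, -6), (-6, 16, 15)
cycles coincide ⇒ equivalent

yes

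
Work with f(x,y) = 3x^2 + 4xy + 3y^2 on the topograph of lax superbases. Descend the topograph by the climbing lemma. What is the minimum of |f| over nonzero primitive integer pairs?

translate: b→-2 (≡4 mod 6), so (3,4,3)→(3,-2,2)
flip: (3,-2,2)→(2,2,3)
reduced (well bottom): (2,2,3) with a≤c, −a<b≤a
well minimum = a = 2

2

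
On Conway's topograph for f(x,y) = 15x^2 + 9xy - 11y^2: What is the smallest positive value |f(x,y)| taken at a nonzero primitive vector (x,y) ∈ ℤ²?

river: ρ → (-11,13,13)
river: ρ → (13,13,-11)
river: ρ → (-11,9,15)
river: ρ → (15,21,-5)
river: ρ → (-5,19,19)
river: ρ → (19,19,-5)
river: ρ → (-5,21,15)
river: ρ → (15,9,-11)
closes: descent 0, river 8
min |a| on river = 5

5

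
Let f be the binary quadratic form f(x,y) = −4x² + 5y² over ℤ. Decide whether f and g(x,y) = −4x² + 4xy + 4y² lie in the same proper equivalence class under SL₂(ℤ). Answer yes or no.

D₁ = 80, D₂ = 80
river cycle of f (length 2): (-4, 8, 1), (1, 8, -4)
river cycle of g (length 2): (4, 4, -4), (-4, 4, 4)
cycles differ ⇒ inequivalent

no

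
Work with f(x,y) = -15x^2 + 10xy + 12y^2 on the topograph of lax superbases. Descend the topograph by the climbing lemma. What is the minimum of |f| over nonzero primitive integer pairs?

river: ρ → (12,14,-13)
river: ρ → (-13,12,13)
river: ρ → (13,14,-12)
river: ρ → (-12,10,15)
river: ρ → (15,20,-7)
river: ρ → (-7,22,12)
river: ρ → (12,26,-3)
river: ρ → (-3,28,3)
river: ρ → (3,26,-12)
river: ρ → (-12,22,7)
river: ρ → (7,20,-15)
river: ρ → (-15,10,12)
closes: descent 0, river 12
min |a| on river = 3

3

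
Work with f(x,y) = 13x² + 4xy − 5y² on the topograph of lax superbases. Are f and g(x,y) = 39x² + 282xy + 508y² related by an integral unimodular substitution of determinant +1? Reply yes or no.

D₁ = 276, D₂ = 276
river cycle of f (length 8): (-5, 16, 1), (1, 16, -5), (-5, 14, 4), (4, 10, -11), (-11, 12, 3), (3, 12, -11), (-11, 10, 4), (4, 14, -5)
river cycle of g (length 8): (4, 14, -5), (-5, 16, 1), (1, 16, -5), (-5, 14, 4), (4, 10, -11), (-11, 12, 3), (3, 12, -11), (-11, 10, 4)
cycles coincide ⇒ equivalent

yes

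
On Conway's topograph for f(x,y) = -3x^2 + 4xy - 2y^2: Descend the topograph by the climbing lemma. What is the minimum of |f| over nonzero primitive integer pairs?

translate: b→2 (≡-4 mod 6), so (3,-4,2)→(3,2,1)
flip: (3,2,1)→(1,-2,3)
translate: b→0 (≡-2 mod 2), so (1,-2,3)→(1,0,2)
reduced (well bottom): (1,0,2) with a≤c, −a<b≤a
well minimum |f| = |-1| = 1 (negative-definite)

1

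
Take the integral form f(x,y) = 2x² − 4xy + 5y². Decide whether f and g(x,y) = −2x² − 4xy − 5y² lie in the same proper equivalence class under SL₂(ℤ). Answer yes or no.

D₁ = -24, D₂ = -24
f: translate: b→0 (≡-4 mod 4), so (2,-4,5)→(2,0,3)
f: reduced (well bottom): (2,0,3) with a≤c, −a<b≤a
g is negative-definite; reduce −g:
−g: translate: b→0 (≡4 mod 4), so (2,4,5)→(2,0,3)
−g: reduced (well bottom): (2,0,3) with a≤c, −a<b≤a
flip sign back: reduced form of g is (-2,0,-3)
reduced forms (2, 0, 3) vs (-2, 0, -3) ⇒ inequivalent

no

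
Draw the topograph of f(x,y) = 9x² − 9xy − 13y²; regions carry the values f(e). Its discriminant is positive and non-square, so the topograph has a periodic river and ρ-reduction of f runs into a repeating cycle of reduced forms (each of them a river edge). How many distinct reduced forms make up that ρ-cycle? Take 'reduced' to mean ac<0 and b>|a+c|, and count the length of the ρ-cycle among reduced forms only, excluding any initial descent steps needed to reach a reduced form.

D = 549, ⌊√D⌋ = 23
descent: ρ → (-13,9,9)  [lands on river]
river: ρ → (9,9,-13)
river: ρ → (-13,17,5)
river: ρ → (5,23,-1)
river: ρ → (-1,23,5)
river: ρ → (5,17,-13)
ρ-cycle length = 6 (tail of 1 descent step not counted)

6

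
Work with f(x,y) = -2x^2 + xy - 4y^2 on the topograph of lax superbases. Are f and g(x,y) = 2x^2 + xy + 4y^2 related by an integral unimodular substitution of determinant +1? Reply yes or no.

D₁ = -31, D₂ = -31
f is negative-definite; reduce −f:
−f: reduced (well bottom): (2,-1,4) with a≤c, −a<b≤a
flip sign back: reduced form of f is (-2,1,-4)
g: reduced (well bottom): (2,1,4) with a≤c, −a<b≤a
reduced forms (-2, 1, -4) vs (2, 1, 4) ⇒ inequivalent

no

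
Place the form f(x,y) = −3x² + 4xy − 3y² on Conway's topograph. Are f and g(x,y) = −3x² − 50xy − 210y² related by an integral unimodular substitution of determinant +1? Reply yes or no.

D₁ = -20, D₂ = -20
f is negative-definite; reduce −f:
−f: translate: b→2 (≡-4 mod 6), so (3,-4,3)→(3,2,2)
−f: flip: (3,2,2)→(2,-2,3)
−f: translate: b→2 (≡-2 mod 4), so (2,-2,3)→(2,2,3)
−f: reduced (well bottom): (2,2,3) with a≤c, −a<b≤a
flip sign back: reduced form of f is (-2,-2,-3)
g is negative-definite; reduce −g:
−g: translate: b→2 (≡50 mod 6), so (3,50,210)→(3,2,2)
−g: flip: (3,2,2)→(2,-2,3)
−g: translate: b→2 (≡-2 mod 4), so (2,-2,3)→(2,2,3)
−g: reduced (well bottom): (2,2,3) with a≤c, −a<b≤a
flip sign back: reduced form of g is (-2,-2,-3)
reduced forms (-2, -2, -3) vs (-2, -2, -3) ⇒ equivalent

yes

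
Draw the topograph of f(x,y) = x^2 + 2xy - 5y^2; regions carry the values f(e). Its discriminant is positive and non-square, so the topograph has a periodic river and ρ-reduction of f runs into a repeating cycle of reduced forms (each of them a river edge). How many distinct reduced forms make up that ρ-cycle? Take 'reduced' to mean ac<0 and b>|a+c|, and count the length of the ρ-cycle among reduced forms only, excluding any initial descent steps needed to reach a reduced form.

D = 24, ⌊√D⌋ = 4
descent: ρ → (-5,-2,1)
descent: ρ → (1,4,-2)  [lands on river]
river: ρ → (-2,4,1)
ρ-cycle length = 2 (tail of 2 descent steps not counted)

2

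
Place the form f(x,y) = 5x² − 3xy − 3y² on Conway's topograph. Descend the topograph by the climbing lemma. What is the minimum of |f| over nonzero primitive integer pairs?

descent: ρ → (-3,3,5)  [lands on river]
river: ρ → (5,7,-1)
river: ρ → (-1,7,5)
river: ρ → (5,3,-3)
closes: descent 1, river 4
min |a| on river = 1

1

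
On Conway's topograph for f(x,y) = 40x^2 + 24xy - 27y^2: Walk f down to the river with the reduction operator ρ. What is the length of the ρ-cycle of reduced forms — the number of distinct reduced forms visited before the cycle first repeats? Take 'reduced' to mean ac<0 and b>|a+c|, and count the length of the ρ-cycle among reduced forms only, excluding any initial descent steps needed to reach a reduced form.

D = 4896, ⌊√D⌋ = 69
river: ρ → (-27,30,37)
river: ρ → (37,44,-20)
river: ρ → (-20,36,45)
river: ρ → (45,54,-11)
river: ρ → (-11,56,40)
river: ρ → (40,24,-27)
ρ-cycle length = 6 (tail of 0 descent steps not counted)

6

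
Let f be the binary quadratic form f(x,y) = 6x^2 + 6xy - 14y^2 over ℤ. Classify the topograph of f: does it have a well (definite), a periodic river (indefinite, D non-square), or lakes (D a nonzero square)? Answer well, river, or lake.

D = b²−4ac = 6² − 4·6·(-14) = 372
D > 0 non-square ⇒ indefinite ⇒ periodic river

river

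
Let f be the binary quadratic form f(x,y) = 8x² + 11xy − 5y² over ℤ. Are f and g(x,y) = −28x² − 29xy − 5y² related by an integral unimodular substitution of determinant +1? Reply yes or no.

D₁ = 281, D₂ = 281
river cycle of f (length 30): (-5, 9, 10), (10, 11, -4), (-4, 13, 7), (7, 15, -2), (-2, 13, 14), (14, 15, -1), (-1, 15, 14), (14, 13, -2), (-2, 15, 7), (7, 13, -4), … (20 more)
river cycle of g (length 30): (-5, 9, 10), (10, 11, -4), (-4, 13, 7), (7, 15, -2), (-2, 13, 14), (14, 15, -1), (-1, 15, 14), (14, 13, -2), (-2, 15, 7), (7, 13, -4), … (20 more)
cycles coincide ⇒ equivalent

yes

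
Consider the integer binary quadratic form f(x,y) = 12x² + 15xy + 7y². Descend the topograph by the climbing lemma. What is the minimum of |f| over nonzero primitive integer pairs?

translate: b→-9 (≡15 mod 24), so (12,15,7)→(12,-9,4)
flip: (12,-9,4)→(4,9,12)
translate: b→1 (≡9 mod 8), so (4,9,12)→(4,1,7)
reduced (well bottom): (4,1,7) with a≤c, −a<b≤a
well minimum = a = 4

4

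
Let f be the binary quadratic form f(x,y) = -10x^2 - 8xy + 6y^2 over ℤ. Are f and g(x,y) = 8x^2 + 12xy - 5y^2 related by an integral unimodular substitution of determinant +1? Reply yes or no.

D₁ = 304, D₂ = 304
river cycle of f (length 6): (6, 8, -10), (-10, 12, 4), (4, 12, -10), (-10, 8, 6), (6, 16, -2), (-2, 16, 6)
river cycle of g (length 12): (-5, 8, 12), (12, 16, -1), (-1, 16, 12), (12, 8, -5), (-5, 12, 8), (8, 4, -9), (-9, 14, 3), (3, 16, -4), (-4, 16, 3), (3, 14, -9), … (2 more)
cycles differ ⇒ inequivalent

no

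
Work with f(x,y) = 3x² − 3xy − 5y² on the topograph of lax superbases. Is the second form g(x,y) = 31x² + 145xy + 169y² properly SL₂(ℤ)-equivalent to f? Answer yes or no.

D₁ = 69, D₂ = 69
river cycle of f (length 4): (-5, 3, 3), (3, 3, -5), (-5, 7, 1), (1, 7, -5)
river cycle of g (length 4): (3, 3, -5), (-5, 7, 1), (1, 7, -5), (-5, 3, 3)
cycles coincide ⇒ equivalent

yes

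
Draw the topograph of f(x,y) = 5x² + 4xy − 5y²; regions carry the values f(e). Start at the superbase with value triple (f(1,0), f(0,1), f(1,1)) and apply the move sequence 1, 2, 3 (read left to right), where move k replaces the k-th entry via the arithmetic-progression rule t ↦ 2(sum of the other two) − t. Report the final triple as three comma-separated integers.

start (5,-5,4) = (f(1,0),f(0,1),f(1,1))
replace slot 1: 2·((-5)+4) − 5 = -7 → (-7,-5,4)
replace slot 2: 2·((-7)+4) − (-5) = -1 → (-7,-1,4)
replace slot 3: 2·((-7)+(-1)) − 4 = -20 → (-7,-1,-20)

-7,-1,-20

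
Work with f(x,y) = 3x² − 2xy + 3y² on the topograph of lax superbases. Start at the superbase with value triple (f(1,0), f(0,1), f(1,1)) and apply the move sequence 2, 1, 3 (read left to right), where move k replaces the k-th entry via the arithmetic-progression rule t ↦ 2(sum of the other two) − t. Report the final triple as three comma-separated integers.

start (3,3,4) = (f(1,0),f(0,1),f(1,1))
replace slot 2: 2·(3+4) − 3 = 11 → (3,11,4)
replace slot 1: 2·(11+4) − 3 = 27 → (27,11,4)
replace slot 3: 2·(27+11) − 4 = 72 → (27,11,72)

27,11,72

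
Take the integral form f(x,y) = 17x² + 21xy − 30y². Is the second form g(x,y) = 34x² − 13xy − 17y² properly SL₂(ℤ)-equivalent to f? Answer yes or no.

D₁ = 2481, D₂ = 2481
river cycle of f (length 44): (-30, 39, 8), (8, 41, -25), (-25, 9, 24), (24, 39, -10), (-10, 41, 20), (20, 39, -12), (-12, 33, 29), (29, 25, -16), (-16, 39, 15), (15, 21, -34), … (34 more)
river cycle of g (length 44): (-17, 47, 4), (4, 49, -5), (-5, 41, 40), (40, 39, -6), (-6, 45, 19), (19, 31, -20), (-20, 49, 1), (1, 49, -20), (-20, 31, 19), (19, 45, -6), … (34 more)
cycles differ ⇒ inequivalent

no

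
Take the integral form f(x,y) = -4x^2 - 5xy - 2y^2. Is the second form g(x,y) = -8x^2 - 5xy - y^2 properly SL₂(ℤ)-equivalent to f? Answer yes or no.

D₁ = -7, D₂ = -7
f is negative-definite; reduce −f:
−f: translate: b→-3 (≡5 mod 8), so (4,5,2)→(4,-3,1)
−f: flip: (4,-3,1)→(1,3,4)
−f: translate: b→1 (≡3 mod 2), so (1,3,4)→(1,1,2)
−f: reduced (well bottom): (1,1,2) with a≤c, −a<b≤a
flip sign back: reduced form of f is (-1,-1,-2)
g is negative-definite; reduce −g:
−g: flip: (8,5,1)→(1,-5,8)
−g: translate: b→1 (≡-5 mod 2), so (1,-5,8)→(1,1,2)
−g: reduced (well bottom): (1,1,2) with a≤c, −a<b≤a
flip sign back: reduced form of g is (-1,-1,-2)
reduced forms (-1, -1, -2) vs (-1, -1, -2) ⇒ equivalent

yes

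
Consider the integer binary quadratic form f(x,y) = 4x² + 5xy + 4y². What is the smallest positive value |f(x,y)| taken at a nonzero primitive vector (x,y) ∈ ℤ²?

translate: b→-3 (≡5 mod 8), so (4,5,4)→(4,-3,3)
flip: (4,-3,3)→(3,3,4)
reduced (well bottom): (3,3,4) with a≤c, −a<b≤a
well minimum = a = 3

3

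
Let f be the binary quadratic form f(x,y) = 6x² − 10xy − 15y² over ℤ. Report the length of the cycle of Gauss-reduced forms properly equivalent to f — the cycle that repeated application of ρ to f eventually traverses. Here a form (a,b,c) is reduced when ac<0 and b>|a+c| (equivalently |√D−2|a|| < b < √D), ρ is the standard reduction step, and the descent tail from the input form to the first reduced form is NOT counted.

D = 460, ⌊√D⌋ = 21
descent: ρ → (-15,10,6)  [lands on river]
river: ρ → (6,14,-11)
river: ρ → (-11,8,9)
river: ρ → (9,10,-10)
river: ρ → (-10,10,9)
river: ρ → (9,8,-11)
river: ρ → (-11,14,6)
river: ρ → (6,10,-15)
river: ρ → (-15,20,1)
river: ρ → (1,20,-15)
ρ-cycle length = 10 (tail of 1 descent step not counted)

10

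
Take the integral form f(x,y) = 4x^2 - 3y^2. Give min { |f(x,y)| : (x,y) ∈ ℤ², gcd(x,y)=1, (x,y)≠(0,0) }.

descent: ρ → (-3,6,1)  [lands on river]
river: ρ → (1,6,-3)
closes: descent 1, river 2
min |a| on river = 1

1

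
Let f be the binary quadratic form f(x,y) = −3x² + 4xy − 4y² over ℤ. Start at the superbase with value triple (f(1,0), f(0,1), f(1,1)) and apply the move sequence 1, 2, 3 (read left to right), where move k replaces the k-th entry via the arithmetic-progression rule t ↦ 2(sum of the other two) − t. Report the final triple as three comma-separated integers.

start (-3,-4,-3) = (f(1,0),f(0,1),f(1,1))
replace slot 1: 2·((-4)+(-3)) − (-3) = -11 → (-11,-4,-3)
replace slot 2: 2·((-11)+(-3)) − (-4) = -24 → (-11,-24,-3)
replace slot 3: 2·((-11)+(-24)) − (-3) = -67 → (-11,-24,-67)

-11,-24,-67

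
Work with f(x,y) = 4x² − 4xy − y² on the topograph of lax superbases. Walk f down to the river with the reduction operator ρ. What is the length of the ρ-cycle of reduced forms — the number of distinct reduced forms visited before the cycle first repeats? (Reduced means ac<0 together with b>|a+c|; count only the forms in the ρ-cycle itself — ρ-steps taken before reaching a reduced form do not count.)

D = 32, ⌊√D⌋ = 5
descent: ρ → (-1,4,4)  [lands on river]
river: ρ → (4,4,-1)
ρ-cycle length = 2 (tail of 1 descent step not counted)

2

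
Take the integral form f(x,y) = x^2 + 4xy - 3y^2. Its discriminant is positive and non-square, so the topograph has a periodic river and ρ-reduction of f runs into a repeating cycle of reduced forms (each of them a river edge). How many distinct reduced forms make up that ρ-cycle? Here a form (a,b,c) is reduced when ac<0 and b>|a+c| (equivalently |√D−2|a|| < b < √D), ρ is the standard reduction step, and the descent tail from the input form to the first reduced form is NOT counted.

D = 28, ⌊√D⌋ = 5
river: ρ → (-3,2,2)
river: ρ → (2,2,-3)
river: ρ → (-3,4,1)
river: ρ → (1,4,-3)
ρ-cycle length = 4 (tail of 0 descent steps not counted)

4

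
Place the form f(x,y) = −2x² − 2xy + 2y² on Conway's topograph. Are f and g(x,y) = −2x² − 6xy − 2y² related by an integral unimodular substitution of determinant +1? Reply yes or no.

D₁ = 20, D₂ = 20
river cycle of f (length 2): (2, 2, -2), (-2, 2, 2)
river cycle of g (length 2): (-2, 2, 2), (2, 2, -2)
cycles coincide ⇒ equivalent

yes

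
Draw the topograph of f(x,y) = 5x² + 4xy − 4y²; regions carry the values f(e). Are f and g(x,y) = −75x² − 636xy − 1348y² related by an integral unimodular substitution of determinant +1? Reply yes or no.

D₁ = 96, D₂ = 96
river cycle of f (length 4): (-4, 4, 5), (5, 6, -3), (-3, 6, 5), (5, 4, -4)
river cycle of g (length 4): (-4, 4, 5), (5, 6, -3), (-3, 6, 5), (5, 4, -4)
cycles coincide ⇒ equivalent

yes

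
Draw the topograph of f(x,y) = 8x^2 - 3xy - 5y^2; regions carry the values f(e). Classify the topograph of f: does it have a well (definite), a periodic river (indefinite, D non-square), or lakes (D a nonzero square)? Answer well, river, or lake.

D = b²−4ac = (-3)² − 4·8·(-5) = 169
D = 13² is a perfect square ⇒ form factors over ℤ ⇒ lakes

lake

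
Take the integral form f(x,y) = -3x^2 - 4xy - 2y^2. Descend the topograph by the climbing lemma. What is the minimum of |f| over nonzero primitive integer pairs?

translate: b→-2 (≡4 mod 6), so (3,4,2)→(3,-2,1)
flip: (3,-2,1)→(1,2,3)
translate: b→0 (≡2 mod 2), so (1,2,3)→(1,0,2)
reduced (well bottom): (1,0,2) with a≤c, −a<b≤a
well minimum |f| = |-1| = 1 (negative-definite)

1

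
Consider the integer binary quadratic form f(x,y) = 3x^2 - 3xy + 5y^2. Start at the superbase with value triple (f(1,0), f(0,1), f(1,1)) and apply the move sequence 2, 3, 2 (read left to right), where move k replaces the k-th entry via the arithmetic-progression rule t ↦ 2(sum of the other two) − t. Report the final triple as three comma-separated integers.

start (3,5,5) = (f(1,0),f(0,1),f(1,1))
replace slot 2: 2·(3+5) − 5 = 11 → (3,11,5)
replace slot 3: 2·(3+11) − 5 = 23 → (3,11,23)
replace slot 2: 2·(3+23) − 11 = 41 → (3,41,23)

3,41,23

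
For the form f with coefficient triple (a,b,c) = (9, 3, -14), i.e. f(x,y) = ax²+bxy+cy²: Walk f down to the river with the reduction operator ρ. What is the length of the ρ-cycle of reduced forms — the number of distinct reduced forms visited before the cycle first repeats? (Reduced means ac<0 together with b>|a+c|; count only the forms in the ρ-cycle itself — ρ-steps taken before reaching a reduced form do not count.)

D = 513, ⌊√D⌋ = 22
descent: ρ → (-14,-3,9)
descent: ρ → (9,21,-2)  [lands on river]
river: ρ → (-2,19,19)
river: ρ → (19,19,-2)
river: ρ → (-2,21,9)
river: ρ → (9,15,-8)
river: ρ → (-8,17,7)
river: ρ → (7,11,-14)
river: ρ → (-14,17,4)
river: ρ → (4,15,-18)
river: ρ → (-18,21,1)
river: ρ → (1,21,-18)
river: ρ → (-18,15,4)
river: ρ → (4,17,-14)
river: ρ → (-14,11,7)
river: ρ → (7,17,-8)
river: ρ → (-8,15,9)
ρ-cycle length = 16 (tail of 2 descent steps not counted)

16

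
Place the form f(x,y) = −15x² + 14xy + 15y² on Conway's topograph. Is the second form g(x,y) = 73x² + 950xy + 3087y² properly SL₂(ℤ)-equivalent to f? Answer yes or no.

D₁ = 1096, D₂ = 1096
river cycle of f (length 18): (15, 16, -14), (-14, 12, 17), (17, 22, -9), (-9, 32, 2), (2, 32, -9), (-9, 22, 17), (17, 12, -14), (-14, 16, 15), (15, 14, -15), (-15, 16, 14), … (8 more)
river cycle of g (length 18): (14, 16, -15), (-15, 14, 15), (15, 16, -14), (-14, 12, 17), (17, 22, -9), (-9, 32, 2), (2, 32, -9), (-9, 22, 17), (17, 12, -14), (-14, 16, 15), … (8 more)
cycles coincide ⇒ equivalent

yes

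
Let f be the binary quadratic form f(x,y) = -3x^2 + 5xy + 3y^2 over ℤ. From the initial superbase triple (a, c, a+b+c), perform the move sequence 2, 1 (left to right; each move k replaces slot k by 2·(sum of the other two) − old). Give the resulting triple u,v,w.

start (-3,3,5) = (f(1,0),f(0,1),f(1,1))
replace slot 2: 2·((-3)+5) − 3 = 1 → (-3,1,5)
replace slot 1: 2·(1+5) − (-3) = 15 → (15,1,5)

15,1,5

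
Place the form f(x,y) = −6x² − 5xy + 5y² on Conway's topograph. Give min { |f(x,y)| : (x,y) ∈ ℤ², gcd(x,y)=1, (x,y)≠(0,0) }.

descent: ρ → (5,5,-6)  [lands on river]
river: ρ → (-6,7,4)
river: ρ → (4,9,-4)
river: ρ → (-4,7,6)
river: ρ → (6,5,-5)
river: ρ → (-5,5,6)
river: ρ → (6,7,-4)
river: ρ → (-4,9,4)
river: ρ → (4,7,-6)
river: ρ → (-6,5,5)
closes: descent 1, river 10
min |a| on river = 4

4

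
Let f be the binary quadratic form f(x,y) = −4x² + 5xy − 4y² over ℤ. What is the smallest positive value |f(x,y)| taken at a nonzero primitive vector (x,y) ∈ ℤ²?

translate: b→3 (≡-5 mod 8), so (4,-5,4)→(4,3,3)
flip: (4,3,3)→(3,-3,4)
translate: b→3 (≡-3 mod 6), so (3,-3,4)→(3,3,4)
reduced (well bottom): (3,3,4) with a≤c, −a<b≤a
well minimum |f| = |-3| = 3 (negative-definite)

3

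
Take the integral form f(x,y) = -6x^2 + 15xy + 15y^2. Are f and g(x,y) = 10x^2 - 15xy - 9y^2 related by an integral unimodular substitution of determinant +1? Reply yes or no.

D₁ = 585, D₂ = 585
river cycle of f (length 6): (15, 15, -6), (-6, 21, 6), (6, 15, -15), (-15, 15, 6), (6, 21, -6), (-6, 15, 15)
river cycle of g (length 12): (-9, 15, 10), (10, 5, -14), (-14, 23, 1), (1, 23, -14), (-14, 5, 10), (10, 15, -9), (-9, 21, 4), (4, 19, -14), (-14, 9, 9), (9, 9, -14), … (2 more)
cycles differ ⇒ inequivalent

no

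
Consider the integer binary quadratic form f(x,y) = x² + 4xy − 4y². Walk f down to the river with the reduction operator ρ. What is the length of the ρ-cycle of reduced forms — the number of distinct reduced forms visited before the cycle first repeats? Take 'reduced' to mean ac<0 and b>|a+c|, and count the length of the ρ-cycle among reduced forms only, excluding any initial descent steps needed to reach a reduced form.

D = 32, ⌊√D⌋ = 5
river: ρ → (-4,4,1)
river: ρ → (1,4,-4)
ρ-cycle length = 2 (tail of 0 descent steps not counted)

2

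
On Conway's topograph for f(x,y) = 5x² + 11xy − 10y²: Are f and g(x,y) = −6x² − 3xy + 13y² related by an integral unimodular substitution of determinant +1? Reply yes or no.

D₁ = 321, D₂ = 321
river cycle of f (length 6): (-10, 9, 6), (6, 15, -4), (-4, 17, 2), (2, 15, -12), (-12, 9, 5), (5, 11, -10)
river cycle of g (length 6): (-6, 9, 10), (10, 11, -5), (-5, 9, 12), (12, 15, -2), (-2, 17, 4), (4, 15, -6)
cycles differ ⇒ inequivalent

no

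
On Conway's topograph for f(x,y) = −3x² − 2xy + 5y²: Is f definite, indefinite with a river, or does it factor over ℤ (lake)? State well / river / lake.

D = b²−4ac = (-2)² − 4·(-3)·5 = 64
D = 8² is a perfect square ⇒ form factors over ℤ ⇒ lakes

lake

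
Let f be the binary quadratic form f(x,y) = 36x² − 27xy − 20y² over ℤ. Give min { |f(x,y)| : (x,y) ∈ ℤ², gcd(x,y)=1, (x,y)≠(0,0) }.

descent: ρ → (-20,27,36)  [lands on river]
river: ρ → (36,45,-11)
river: ρ → (-11,43,40)
river: ρ → (40,37,-14)
river: ρ → (-14,47,25)
river: ρ → (25,53,-8)
river: ρ → (-8,59,4)
river: ρ → (4,53,-50)
river: ρ → (-50,47,7)
river: ρ → (7,51,-36)
river: ρ → (-36,21,22)
river: ρ → (22,23,-35)
river: ρ → (-35,47,10)
river: ρ → (10,53,-20)
closes: descent 1, river 14
min |a| on river = 4

4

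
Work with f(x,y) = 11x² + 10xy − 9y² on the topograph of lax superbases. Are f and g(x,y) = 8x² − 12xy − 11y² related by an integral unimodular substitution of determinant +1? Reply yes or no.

D₁ = 496, D₂ = 496
river cycle of f (length 16): (-9, 8, 12), (12, 16, -5), (-5, 14, 15), (15, 16, -4), (-4, 16, 15), (15, 14, -5), (-5, 16, 12), (12, 8, -9), (-9, 10, 11), (11, 12, -8), … (6 more)
river cycle of g (length 16): (-11, 12, 8), (8, 20, -3), (-3, 22, 1), (1, 22, -3), (-3, 20, 8), (8, 12, -11), (-11, 10, 9), (9, 8, -12), (-12, 16, 5), (5, 14, -15), … (6 more)
cycles differ ⇒ inequivalent

no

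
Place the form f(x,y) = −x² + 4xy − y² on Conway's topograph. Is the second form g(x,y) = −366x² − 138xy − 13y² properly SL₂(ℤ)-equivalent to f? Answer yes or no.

D₁ = 12, D₂ = 12
river cycle of f (length 2): (-1, 2, 2), (2, 2, -1)
river cycle of g (length 2): (-1, 2, 2), (2, 2, -1)
cycles coincide ⇒ equivalent

yes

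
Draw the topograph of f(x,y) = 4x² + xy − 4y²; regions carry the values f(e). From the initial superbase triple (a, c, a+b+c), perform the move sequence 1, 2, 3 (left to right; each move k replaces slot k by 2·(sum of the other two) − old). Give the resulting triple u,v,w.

start (4,-4,1) = (f(1,0),f(0,1),f(1,1))
replace slot 1: 2·((-4)+1) − 4 = -10 → (-10,-4,1)
replace slot 2: 2·((-10)+1) − (-4) = -14 → (-10,-14,1)
replace slot 3: 2·((-10)+(-14)) − 1 = -49 → (-10,-14,-49)

-10,-14,-49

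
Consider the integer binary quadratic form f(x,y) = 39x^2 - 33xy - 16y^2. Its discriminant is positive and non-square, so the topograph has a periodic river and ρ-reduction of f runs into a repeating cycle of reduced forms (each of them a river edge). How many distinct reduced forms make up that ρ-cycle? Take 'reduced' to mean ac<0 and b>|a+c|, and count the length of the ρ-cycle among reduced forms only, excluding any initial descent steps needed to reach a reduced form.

D = 3585, ⌊√D⌋ = 59
descent: ρ → (-16,33,39)  [lands on river]
river: ρ → (39,45,-10)
river: ρ → (-10,55,14)
river: ρ → (14,57,-6)
river: ρ → (-6,51,41)
river: ρ → (41,31,-16)
ρ-cycle length = 6 (tail of 1 descent step not counted)

6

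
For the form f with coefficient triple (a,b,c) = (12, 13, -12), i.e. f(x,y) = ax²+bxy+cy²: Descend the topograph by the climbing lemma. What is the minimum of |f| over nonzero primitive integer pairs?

river: ρ → (-12,11,13)
river: ρ → (13,15,-10)
river: ρ → (-10,25,3)
river: ρ → (3,23,-18)
river: ρ → (-18,13,8)
river: ρ → (8,19,-12)
river: ρ → (-12,5,15)
river: ρ → (15,25,-2)
river: ρ → (-2,27,2)
river: ρ → (2,25,-15)
river: ρ → (-15,5,12)
river: ρ → (12,19,-8)
river: ρ → (-8,13,18)
river: ρ → (18,23,-3)
river: ρ → (-3,25,10)
river: ρ → (10,15,-13)
river: ρ → (-13,11,12)
river: ρ → (12,13,-12)
closes: descent 0, river 18
min |a| on river = 2

2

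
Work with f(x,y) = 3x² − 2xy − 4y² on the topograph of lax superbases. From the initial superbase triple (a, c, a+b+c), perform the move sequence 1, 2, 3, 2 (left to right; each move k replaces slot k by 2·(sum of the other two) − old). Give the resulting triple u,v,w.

start (3,-4,-3) = (f(1,0),f(0,1),f(1,1))
replace slot 1: 2·((-4)+(-3)) − 3 = -17 → (-17,-4,-3)
replace slot 2: 2·((-17)+(-3)) − (-4) = -36 → (-17,-36,-3)
replace slot 3: 2·((-17)+(-36)) − (-3) = -103 → (-17,-36,-103)
replace slot 2: 2·((-17)+(-103)) − (-36) = -204 → (-17,-204,-103)

-17,-204,-103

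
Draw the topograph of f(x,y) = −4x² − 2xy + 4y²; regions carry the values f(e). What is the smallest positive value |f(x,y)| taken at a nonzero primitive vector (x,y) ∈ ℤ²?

descent: ρ → (4,2,-4)  [lands on river]
river: ρ → (-4,6,2)
river: ρ → (2,6,-4)
river: ρ → (-4,2,4)
river: ρ → (4,6,-2)
river: ρ → (-2,6,4)
closes: descent 1, river 6
min |a| on river = 2

2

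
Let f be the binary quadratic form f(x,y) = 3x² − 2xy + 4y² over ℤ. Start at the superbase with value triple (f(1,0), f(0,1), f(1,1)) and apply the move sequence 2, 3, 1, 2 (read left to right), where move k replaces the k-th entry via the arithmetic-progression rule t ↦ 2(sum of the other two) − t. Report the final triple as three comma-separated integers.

start (3,4,5) = (f(1,0),f(0,1),f(1,1))
replace slot 2: 2·(3+5) − 4 = 12 → (3,12,5)
replace slot 3: 2·(3+12) − 5 = 25 → (3,12,25)
replace slot 1: 2·(12+25) − 3 = 71 → (71,12,25)
replace slot 2: 2·(71+25) − 12 = 180 → (71,180,25)

71,180,25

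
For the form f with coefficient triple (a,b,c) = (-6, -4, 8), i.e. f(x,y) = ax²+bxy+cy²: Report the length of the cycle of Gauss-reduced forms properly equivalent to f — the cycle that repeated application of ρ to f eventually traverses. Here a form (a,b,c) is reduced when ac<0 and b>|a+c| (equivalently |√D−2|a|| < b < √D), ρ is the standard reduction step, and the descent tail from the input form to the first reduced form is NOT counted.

D = 208, ⌊√D⌋ = 14
descent: ρ → (8,4,-6)  [lands on river]
river: ρ → (-6,8,6)
river: ρ → (6,4,-8)
river: ρ → (-8,12,2)
river: ρ → (2,12,-8)
river: ρ → (-8,4,6)
river: ρ → (6,8,-6)
river: ρ → (-6,4,8)
river: ρ → (8,12,-2)
river: ρ → (-2,12,8)
ρ-cycle length = 10 (tail of 1 descent step not counted)

10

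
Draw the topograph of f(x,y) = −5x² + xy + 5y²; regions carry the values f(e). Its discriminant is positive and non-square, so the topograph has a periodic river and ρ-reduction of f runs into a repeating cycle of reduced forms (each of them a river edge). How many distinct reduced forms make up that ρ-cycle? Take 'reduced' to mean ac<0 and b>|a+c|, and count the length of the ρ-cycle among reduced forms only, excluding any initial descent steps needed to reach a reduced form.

D = 101, ⌊√D⌋ = 10
river: ρ → (5,9,-1)
river: ρ → (-1,9,5)
river: ρ → (5,1,-5)
river: ρ → (-5,9,1)
river: ρ → (1,9,-5)
river: ρ → (-5,1,5)
ρ-cycle length = 6 (tail of 0 descent steps not counted)

6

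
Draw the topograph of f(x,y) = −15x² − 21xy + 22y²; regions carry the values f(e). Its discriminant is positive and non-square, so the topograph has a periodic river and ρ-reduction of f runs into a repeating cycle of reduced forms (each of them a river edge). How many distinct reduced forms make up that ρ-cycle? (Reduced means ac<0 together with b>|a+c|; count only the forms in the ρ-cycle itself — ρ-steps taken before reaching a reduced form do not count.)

D = 1761, ⌊√D⌋ = 41
descent: ρ → (22,21,-15)  [lands on river]
river: ρ → (-15,39,4)
river: ρ → (4,41,-5)
river: ρ → (-5,39,12)
river: ρ → (12,33,-14)
river: ρ → (-14,23,22)
ρ-cycle length = 6 (tail of 1 descent step not counted)

6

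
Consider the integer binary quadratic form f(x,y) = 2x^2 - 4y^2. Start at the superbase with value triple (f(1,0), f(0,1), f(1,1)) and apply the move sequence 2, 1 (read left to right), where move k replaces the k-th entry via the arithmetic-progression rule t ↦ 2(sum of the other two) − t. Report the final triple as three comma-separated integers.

start (2,-4,-2) = (f(1,0),f(0,1),f(1,1))
replace slot 2: 2·(2+(-2)) − (-4) = 4 → (2,4,-2)
replace slot 1: 2·(4+(-2)) − 2 = 2 → (2,4,-2)

2,4,-2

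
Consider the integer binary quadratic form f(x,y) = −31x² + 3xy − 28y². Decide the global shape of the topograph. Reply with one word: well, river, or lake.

D = b²−4ac = 3² − 4·(-31)·(-28) = -3463
D < 0 ⇒ definite ⇒ every region one sign ⇒ single well

well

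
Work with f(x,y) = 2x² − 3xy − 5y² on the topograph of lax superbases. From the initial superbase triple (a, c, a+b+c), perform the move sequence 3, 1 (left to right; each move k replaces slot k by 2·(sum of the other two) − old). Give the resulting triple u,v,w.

start (2,-5,-6) = (f(1,0),f(0,1),f(1,1))
replace slot 3: 2·(2+(-5)) − (-6) = 0 → (2,-5,0)
replace slot 1: 2·((-5)+0) − 2 = -12 → (-12,-5,0)

-12,-5,0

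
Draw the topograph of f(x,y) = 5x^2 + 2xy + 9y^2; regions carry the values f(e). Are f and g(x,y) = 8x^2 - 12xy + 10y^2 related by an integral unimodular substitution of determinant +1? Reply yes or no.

D₁ = -176, D₂ = -176
f: reduced (well bottom): (5,2,9) with a≤c, −a<b≤a
g: translate: b→4 (≡-12 mod 16), so (8,-12,10)→(8,4,6)
g: flip: (8,4,6)→(6,-4,8)
g: reduced (well bottom): (6,-4,8) with a≤c, −a<b≤a
reduced forms (5, 2, 9) vs (6, -4, 8) ⇒ inequivalent

no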